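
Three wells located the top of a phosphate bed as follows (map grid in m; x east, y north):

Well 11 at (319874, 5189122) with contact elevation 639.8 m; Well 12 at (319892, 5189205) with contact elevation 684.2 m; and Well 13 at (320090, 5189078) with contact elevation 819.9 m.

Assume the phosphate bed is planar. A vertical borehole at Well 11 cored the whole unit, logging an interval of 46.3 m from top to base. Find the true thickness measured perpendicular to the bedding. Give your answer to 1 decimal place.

Let the plane be z = a·x + b·y + c.
Well 12−Well 11: 18a + 83b = 44.4;  Well 13−Well 11: 216a − 44b = 180.1.
Solving gives a = 0.90288, b = 0.33913.
|∇z| = √(a²+b²) = 0.96447, so dip δ = arctan(0.96447) = 43.96°.
True thickness = vertical thickness × cos δ = 46.3 × cos 43.96° = 33.3 m.

33.3 m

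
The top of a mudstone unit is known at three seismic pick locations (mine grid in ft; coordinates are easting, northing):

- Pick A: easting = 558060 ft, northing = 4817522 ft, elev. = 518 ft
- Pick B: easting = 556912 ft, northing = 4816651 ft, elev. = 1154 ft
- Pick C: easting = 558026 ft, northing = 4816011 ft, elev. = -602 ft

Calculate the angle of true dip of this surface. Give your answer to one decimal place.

Two edge vectors: Pick A→Pick B = (-1148, -871, 636), Pick A→Pick C = (-34, -1511, -1120).
Normal n = (Pick A→Pick B) × (Pick A→Pick C) = (1936516, -1307384, 1705014).
So ∂z/∂easting = −n_x/n_z = −1.13578 and ∂z/∂northing = −n_y/n_z = 0.76679.
Gradient magnitude |∇z| = √(a² + b²) = √(1.28999 + 0.58796) = 1.37038.
True dip = arctan(1.37038) = 53.9°, dipping toward SE (azimuth ≈ 124°).

53.9°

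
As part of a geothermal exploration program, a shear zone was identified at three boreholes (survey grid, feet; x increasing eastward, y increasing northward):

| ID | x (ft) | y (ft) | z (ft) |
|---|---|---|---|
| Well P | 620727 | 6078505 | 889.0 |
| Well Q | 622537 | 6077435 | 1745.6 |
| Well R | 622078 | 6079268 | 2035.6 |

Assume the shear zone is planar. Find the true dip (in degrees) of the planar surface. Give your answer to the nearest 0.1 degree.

Let the plane be z = a·x + b·y + c.
Well Q−Well P: 1810a − 1070b = 856.6;  Well R−Well P: 1351a + 763b = 1146.6.
Solving gives a = 0.66527, b = 0.32480.
Gradient magnitude |∇z| = √(a² + b²) = √(0.44258 + 0.10549) = 0.74032.
True dip = arctan(0.74032) = 36.5°, dipping toward WSW (azimuth ≈ 244°).

36.5°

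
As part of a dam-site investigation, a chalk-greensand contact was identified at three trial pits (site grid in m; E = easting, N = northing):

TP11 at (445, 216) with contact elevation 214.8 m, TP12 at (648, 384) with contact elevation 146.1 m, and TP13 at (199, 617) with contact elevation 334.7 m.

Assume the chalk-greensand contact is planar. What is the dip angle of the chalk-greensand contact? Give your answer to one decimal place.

Two edge vectors: TP11→TP12 = (203, 168, -68.7), TP11→TP13 = (-246, 401, 119.9).
Normal n = (TP11→TP12) × (TP11→TP13) = (47691.9, -7439.5, 122731).
So ∂z/∂E = −n_x/n_z = −0.38859 and ∂z/∂N = −n_y/n_z = 0.06062.
Gradient magnitude |∇z| = √(a² + b²) = √(0.15100 + 0.00367) = 0.39329.
True dip = arctan(0.39329) = 21.5°, dipping toward E (azimuth ≈ 099°).

21.5°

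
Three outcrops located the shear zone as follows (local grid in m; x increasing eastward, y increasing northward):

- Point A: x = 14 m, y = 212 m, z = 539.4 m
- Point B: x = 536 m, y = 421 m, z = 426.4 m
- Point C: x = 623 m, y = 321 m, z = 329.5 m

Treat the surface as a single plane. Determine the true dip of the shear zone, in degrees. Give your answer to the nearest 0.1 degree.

36.2°

Two edge vectors: Point A→Point B = (522, 209, -113), Point A→Point C = (609, 109, -209.9).
Normal n = (Point A→Point B) × (Point A→Point C) = (-31552.1, 40750.8, -70383).
So ∂z/∂x = −n_x/n_z = −0.44829 and ∂z/∂y = −n_y/n_z = 0.57899.
Gradient magnitude |∇z| = √(a² + b²) = √(0.20097 + 0.33523) = 0.73225.
True dip = arctan(0.73225) = 36.2°, dipping toward SE (azimuth ≈ 142°).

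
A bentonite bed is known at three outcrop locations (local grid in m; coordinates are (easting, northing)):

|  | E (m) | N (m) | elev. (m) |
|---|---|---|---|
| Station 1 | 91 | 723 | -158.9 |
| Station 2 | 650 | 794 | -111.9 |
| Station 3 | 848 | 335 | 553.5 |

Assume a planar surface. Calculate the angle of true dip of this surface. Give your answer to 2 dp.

Let the plane be z = a·E + b·N + c.
Station 2−Station 1: 559a + 71b = 47;  Station 3−Station 1: 757a − 388b = 712.4.
Solving gives a = 0.25427, b = −1.33999.
Gradient magnitude |∇z| = √(a² + b²) = √(0.06466 + 1.79556) = 1.36390.
True dip = arctan(1.36390) = 53.75°, dipping toward N (azimuth ≈ 349°).

53.75°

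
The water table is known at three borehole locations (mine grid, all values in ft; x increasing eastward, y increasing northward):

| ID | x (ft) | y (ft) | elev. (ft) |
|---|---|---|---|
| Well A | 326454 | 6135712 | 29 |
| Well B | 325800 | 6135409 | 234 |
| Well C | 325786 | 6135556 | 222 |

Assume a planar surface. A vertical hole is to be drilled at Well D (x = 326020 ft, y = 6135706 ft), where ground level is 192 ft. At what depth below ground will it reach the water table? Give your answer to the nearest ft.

48 ft

Let the plane be z = a·x + b·y + c.
Well B−Well A: −654a − 303b = 205;  Well C−Well A: −668a − 156b = 193.
Solving gives a = −0.26398685, b = −0.10677426.
Then c = 29 − a·326454 − b·6135712 = 741344.66.
At (326020, 6135706): z_contact = −86065.0 − 655135.5 + 741344.66 = 144.2 ft.
Depth below ground = 192 − 144.2 = 48 ft.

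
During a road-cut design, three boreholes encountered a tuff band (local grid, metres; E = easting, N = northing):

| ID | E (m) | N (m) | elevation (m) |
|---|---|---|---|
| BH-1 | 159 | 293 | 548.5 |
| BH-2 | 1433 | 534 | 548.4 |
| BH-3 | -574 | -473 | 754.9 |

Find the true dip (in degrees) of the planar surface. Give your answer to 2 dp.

18.51°

Let the plane be z = a·E + b·N + c.
BH-2−BH-1: 1274a + 241b = −0.1;  BH-3−BH-1: −733a − 766b = 206.4.
Solving gives a = 0.06214, b = −0.32892.
Gradient magnitude |∇z| = √(a² + b²) = √(0.00386 + 0.10819) = 0.33474.
True dip = arctan(0.33474) = 18.51°, dipping toward N (azimuth ≈ 349°).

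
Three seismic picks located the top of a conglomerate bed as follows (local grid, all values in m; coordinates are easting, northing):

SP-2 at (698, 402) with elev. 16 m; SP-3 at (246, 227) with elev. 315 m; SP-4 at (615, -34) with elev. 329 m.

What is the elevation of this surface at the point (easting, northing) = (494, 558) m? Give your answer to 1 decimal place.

0.8 m

Two edge vectors: SP-2→SP-3 = (-452, -175, 299), SP-2→SP-4 = (-83, -436, 313).
Normal n = (SP-2→SP-3) × (SP-2→SP-4) = (75589, 116659, 182547).
So ∂z/∂easting = −n_x/n_z = −0.41408 and ∂z/∂northing = −n_y/n_z = −0.63906.
Intercept c from SP-2: 16 + 289.03 + 256.90 = 561.93.
At (494, 558): z = −204.6 − 356.6 + 561.93 = 0.8 m.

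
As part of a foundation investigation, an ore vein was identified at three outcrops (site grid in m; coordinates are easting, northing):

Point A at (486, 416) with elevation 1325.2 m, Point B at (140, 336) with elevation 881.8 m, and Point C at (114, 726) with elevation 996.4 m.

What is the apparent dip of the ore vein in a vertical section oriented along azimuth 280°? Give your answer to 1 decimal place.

Two edge vectors: Point A→Point B = (-346, -80, -443.4), Point A→Point C = (-372, 310, -328.8).
Normal n = (Point A→Point B) × (Point A→Point C) = (163758, 51180, -137020).
So ∂z/∂easting = −n_x/n_z = 1.19514 and ∂z/∂northing = −n_y/n_z = 0.37352.
Unit vector along 280° is (sin 280°, cos 280°) = (-0.9848, 0.1736).
Slope in that direction = a·(-0.9848) + b·(0.1736) = −1.11212.
Apparent dip = arctan|1.11212| = 48.0° (true dip is 51.4°, so apparent ≤ true as expected).

48.0°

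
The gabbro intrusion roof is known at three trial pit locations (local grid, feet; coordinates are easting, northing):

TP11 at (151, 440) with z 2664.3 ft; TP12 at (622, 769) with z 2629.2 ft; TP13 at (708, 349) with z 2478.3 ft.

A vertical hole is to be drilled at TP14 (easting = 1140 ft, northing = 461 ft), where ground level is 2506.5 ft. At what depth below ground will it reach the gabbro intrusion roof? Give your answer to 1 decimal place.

117.5 ft

Two edge vectors: TP11→TP12 = (471, 329, -35.1), TP11→TP13 = (557, -91, -186).
Normal n = (TP11→TP12) × (TP11→TP13) = (-64388.1, 68055.3, -226114).
So ∂z/∂easting = −n_x/n_z = −0.284759 and ∂z/∂northing = −n_y/n_z = 0.300978.
Intercept c from TP11: 2664.3 + 43.00 − 132.43 = 2574.87.
At (1140, 461): z_contact = −324.63 + 138.75 + 2574.87 = 2388.99 ft.
Depth below ground = 2506.5 − 2388.99 = 117.5 ft.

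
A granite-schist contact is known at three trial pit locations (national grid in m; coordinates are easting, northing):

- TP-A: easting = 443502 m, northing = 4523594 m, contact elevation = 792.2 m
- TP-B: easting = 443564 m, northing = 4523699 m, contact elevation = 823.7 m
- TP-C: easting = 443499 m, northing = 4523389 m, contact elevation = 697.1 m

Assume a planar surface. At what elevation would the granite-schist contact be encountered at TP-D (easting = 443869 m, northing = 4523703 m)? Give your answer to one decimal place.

Let the plane be z = a·easting + b·northing + c.
TP-B−TP-A: 62a + 105b = 31.5;  TP-C−TP-A: −3a − 205b = −95.1.
Solving gives a = −0.284630900, b = 0.468067769.
Then c = 792.2 − a·443502 − b·4523594 = −1990321.98.
At (443869, 4523703): z = −126338.8 + 2117399.6 − 1990321.98 = 738.8 m.

738.8 m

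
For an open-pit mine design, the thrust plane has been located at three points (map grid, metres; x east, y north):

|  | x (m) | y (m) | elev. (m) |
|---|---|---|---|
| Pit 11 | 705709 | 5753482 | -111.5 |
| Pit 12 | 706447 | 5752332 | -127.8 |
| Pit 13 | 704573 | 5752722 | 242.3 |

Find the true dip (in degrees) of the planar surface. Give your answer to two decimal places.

14.54°

Let the plane be z = a·x + b·y + c.
Pit 12−Pit 11: 738a − 1150b = −16.3;  Pit 13−Pit 11: −1136a − 760b = 353.8.
Solving gives a = −0.22453, b = −0.12991.
Gradient magnitude |∇z| = √(a² + b²) = √(0.05041 + 0.01688) = 0.25941.
True dip = arctan(0.25941) = 14.54°, dipping toward ENE (azimuth ≈ 060°).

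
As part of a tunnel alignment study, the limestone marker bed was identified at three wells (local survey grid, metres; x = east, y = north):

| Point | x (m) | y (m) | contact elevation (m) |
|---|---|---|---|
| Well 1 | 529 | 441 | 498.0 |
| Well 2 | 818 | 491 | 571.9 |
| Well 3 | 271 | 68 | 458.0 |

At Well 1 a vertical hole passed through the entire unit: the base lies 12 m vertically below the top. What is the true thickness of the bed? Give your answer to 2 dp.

Two edge vectors: Well 1→Well 2 = (289, 50, 73.9), Well 1→Well 3 = (-258, -373, -40).
Normal n = (Well 1→Well 2) × (Well 1→Well 3) = (25564.7, -7506.2, -94897).
So ∂z/∂x = −n_x/n_z = 0.26939 and ∂z/∂y = −n_y/n_z = −0.07910.
|∇z| = √(a²+b²) = 0.28077, so dip δ = arctan(0.28077) = 15.68°.
True thickness = vertical thickness × cos δ = 12 × cos 15.68° = 11.55 m.

11.55 m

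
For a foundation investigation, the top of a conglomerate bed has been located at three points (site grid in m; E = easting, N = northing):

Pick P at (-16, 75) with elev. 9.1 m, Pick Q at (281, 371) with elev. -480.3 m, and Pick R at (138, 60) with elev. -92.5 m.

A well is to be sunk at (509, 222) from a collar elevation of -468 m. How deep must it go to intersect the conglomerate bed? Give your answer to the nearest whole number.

48 m

Let the plane be z = a·E + b·N + c.
Pick Q−Pick P: 297a + 296b = −489.4;  Pick R−Pick P: 154a − 15b = −101.6.
Solving gives a = −0.74771, b = −0.90314.
Then c = 9.1 − a·-16 − b·75 = 64.87.
At (509, 222): z_contact = −380.6 − 200.5 + 64.87 = -516.2 m.
Depth below ground = -468 − (-516.2) = 48 m.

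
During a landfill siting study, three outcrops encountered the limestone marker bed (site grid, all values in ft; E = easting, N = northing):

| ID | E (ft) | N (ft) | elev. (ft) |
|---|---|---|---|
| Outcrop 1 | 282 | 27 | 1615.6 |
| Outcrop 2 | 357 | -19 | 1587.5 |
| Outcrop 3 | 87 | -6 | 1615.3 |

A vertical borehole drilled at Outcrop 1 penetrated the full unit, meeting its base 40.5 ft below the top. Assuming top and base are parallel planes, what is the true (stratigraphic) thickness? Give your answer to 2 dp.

36.41 ft

Let the plane be z = a·E + b·N + c.
Outcrop 2−Outcrop 1: 75a − 46b = −28.1;  Outcrop 3−Outcrop 1: −195a − 33b = −0.3.
Solving gives a = −0.07982, b = 0.48073.
|∇z| = √(a²+b²) = 0.48731, so dip δ = arctan(0.48731) = 25.98°.
True thickness = vertical thickness × cos δ = 40.5 × cos 25.98° = 36.41 ft.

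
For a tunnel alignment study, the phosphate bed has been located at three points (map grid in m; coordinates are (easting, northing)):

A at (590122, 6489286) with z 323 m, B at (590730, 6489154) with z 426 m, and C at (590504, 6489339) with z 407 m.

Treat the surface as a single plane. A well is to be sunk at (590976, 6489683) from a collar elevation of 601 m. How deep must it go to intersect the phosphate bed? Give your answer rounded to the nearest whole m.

51 m

Two edge vectors: A→B = (608, -132, 103), A→C = (382, 53, 84).
Normal n = (A→B) × (A→C) = (-16547, -11726, 82648).
So ∂z/∂E = −n_x/n_z = 0.20021053 and ∂z/∂N = −n_y/n_z = 0.14187881.
Intercept c from A: 323 − 118148.64 − 920692.18 = −1038517.82.
At (590976, 6489683): z_contact = 118319.6 + 920748.5 − 1038517.82 = 550.3 m.
Depth below ground = 601 − 550.3 = 51 m.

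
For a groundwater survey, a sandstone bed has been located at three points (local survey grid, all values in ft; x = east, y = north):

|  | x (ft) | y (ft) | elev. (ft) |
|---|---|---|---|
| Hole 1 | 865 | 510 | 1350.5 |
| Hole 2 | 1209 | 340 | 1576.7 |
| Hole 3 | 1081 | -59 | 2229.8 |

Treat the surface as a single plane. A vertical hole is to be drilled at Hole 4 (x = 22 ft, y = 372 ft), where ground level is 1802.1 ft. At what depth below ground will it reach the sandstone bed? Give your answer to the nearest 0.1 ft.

121.4 ft

Let the plane be z = a·x + b·y + c.
Hole 2−Hole 1: 344a − 170b = 226.2;  Hole 3−Hole 1: 216a − 569b = 879.3.
Solving gives a = −0.130636, b = −1.594934.
Then c = 1350.5 − a·865 − b·510 = 2276.92.
At (22, 372): z_contact = −2.87 − 593.32 + 2276.92 = 1680.73 ft.
Depth below ground = 1802.1 − 1680.73 = 121.4 ft.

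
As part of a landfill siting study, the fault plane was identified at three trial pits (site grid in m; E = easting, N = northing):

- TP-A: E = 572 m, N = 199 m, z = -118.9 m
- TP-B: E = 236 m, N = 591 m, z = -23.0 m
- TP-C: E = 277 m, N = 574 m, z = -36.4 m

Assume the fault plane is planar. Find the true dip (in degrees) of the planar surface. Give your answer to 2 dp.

Let the plane be z = a·E + b·N + c.
TP-B−TP-A: −336a + 392b = 95.9;  TP-C−TP-A: −295a + 375b = 82.5.
Solving gives a = −0.34966, b = −0.05507.
Gradient magnitude |∇z| = √(a² + b²) = √(0.12226 + 0.00303) = 0.35397.
True dip = arctan(0.35397) = 19.49°, dipping toward E (azimuth ≈ 081°).

19.49°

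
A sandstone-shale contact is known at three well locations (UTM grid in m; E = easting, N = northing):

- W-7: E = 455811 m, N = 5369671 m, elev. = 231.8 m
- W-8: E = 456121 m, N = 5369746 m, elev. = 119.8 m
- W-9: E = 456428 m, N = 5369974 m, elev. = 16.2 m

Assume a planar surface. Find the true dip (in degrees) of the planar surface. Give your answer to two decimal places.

Let the plane be z = a·E + b·N + c.
W-8−W-7: 310a + 75b = −112;  W-9−W-7: 617a + 303b = −215.6.
Solving gives a = −0.37280, b = 0.04759.
Gradient magnitude |∇z| = √(a² + b²) = √(0.13898 + 0.00227) = 0.37583.
True dip = arctan(0.37583) = 20.60°, dipping toward E (azimuth ≈ 097°).

20.60°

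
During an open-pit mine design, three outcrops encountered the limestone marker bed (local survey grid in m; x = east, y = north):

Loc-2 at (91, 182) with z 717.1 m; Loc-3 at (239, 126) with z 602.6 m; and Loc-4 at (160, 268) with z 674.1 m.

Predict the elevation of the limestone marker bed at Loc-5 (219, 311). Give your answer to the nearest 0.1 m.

634.5 m

Two edge vectors: Loc-2→Loc-3 = (148, -56, -114.5), Loc-2→Loc-4 = (69, 86, -43).
Normal n = (Loc-2→Loc-3) × (Loc-2→Loc-4) = (12255, -1536.5, 16592).
So ∂z/∂x = −n_x/n_z = −0.73861 and ∂z/∂y = −n_y/n_z = 0.09260.
Intercept c from Loc-2: 717.1 + 67.21 − 16.85 = 767.46.
At (219, 311): z = −161.8 + 28.8 + 767.46 = 634.5 m.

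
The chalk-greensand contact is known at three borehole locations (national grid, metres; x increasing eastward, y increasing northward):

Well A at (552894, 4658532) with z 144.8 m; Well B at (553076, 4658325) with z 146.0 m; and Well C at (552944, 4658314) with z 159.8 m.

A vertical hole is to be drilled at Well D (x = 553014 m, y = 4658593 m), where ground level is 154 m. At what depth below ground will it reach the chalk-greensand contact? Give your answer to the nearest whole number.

Let the plane be z = a·x + b·y + c.
Well B−Well A: 182a − 207b = 1.2;  Well C−Well A: 50a − 218b = 15.
Solving gives a = −0.09695833, b = −0.09104549.
Then c = 144.8 − a·552894 − b·4658532 = 477890.80.
At (553014, 4658593): z_contact = −53619.3 − 424143.9 + 477890.80 = 127.6 m.
Depth below ground = 154 − 127.6 = 26 m.

26 m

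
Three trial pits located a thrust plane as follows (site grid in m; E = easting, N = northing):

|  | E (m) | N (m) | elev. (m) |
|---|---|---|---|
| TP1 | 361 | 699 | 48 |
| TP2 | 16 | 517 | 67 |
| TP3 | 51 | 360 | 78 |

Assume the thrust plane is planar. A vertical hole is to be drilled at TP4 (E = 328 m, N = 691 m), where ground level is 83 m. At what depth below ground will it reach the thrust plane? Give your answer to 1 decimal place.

Two edge vectors: TP1→TP2 = (-345, -182, 19), TP1→TP3 = (-310, -339, 30).
Normal n = (TP1→TP2) × (TP1→TP3) = (981, 4460, 60535).
So ∂z/∂E = −n_x/n_z = −0.01621 and ∂z/∂N = −n_y/n_z = −0.07368.
Intercept c from TP1: 48 + 5.85 + 51.50 = 105.35.
At (328, 691): z_contact = −5.32 − 50.91 + 105.35 = 49.12 m.
Depth below ground = 83 − 49.12 = 33.9 m.

33.9 m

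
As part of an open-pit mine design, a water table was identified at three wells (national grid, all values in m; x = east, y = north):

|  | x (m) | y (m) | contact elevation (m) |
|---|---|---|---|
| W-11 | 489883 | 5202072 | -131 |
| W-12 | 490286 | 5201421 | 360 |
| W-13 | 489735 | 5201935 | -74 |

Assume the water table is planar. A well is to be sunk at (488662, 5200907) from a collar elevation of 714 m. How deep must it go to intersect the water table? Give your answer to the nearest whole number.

353 m

Two edge vectors: W-11→W-12 = (403, -651, 491), W-11→W-13 = (-148, -137, 57).
Normal n = (W-11→W-12) × (W-11→W-13) = (30160, -95639, -151559).
So ∂z/∂x = −n_x/n_z = 0.19899841 and ∂z/∂y = −n_y/n_z = −0.63103478.
Intercept c from W-11: -131 − 97485.94 + 3282688.35 = 3185071.41.
At (488662, 5200907): z_contact = 97243.0 − 3281953.2 + 3185071.41 = 361.2 m.
Depth below ground = 714 − 361.2 = 353 m.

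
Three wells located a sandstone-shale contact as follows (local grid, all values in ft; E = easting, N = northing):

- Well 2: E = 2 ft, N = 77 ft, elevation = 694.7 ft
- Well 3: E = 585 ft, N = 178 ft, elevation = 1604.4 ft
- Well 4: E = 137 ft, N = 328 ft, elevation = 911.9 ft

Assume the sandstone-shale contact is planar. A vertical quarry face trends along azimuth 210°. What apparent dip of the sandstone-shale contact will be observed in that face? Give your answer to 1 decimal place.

38.8°

Let the plane be z = a·E + b·N + c.
Well 3−Well 2: 583a + 101b = 909.7;  Well 4−Well 2: 135a + 251b = 217.2.
Solving gives a = 1.55539, b = 0.02877.
Unit vector along 210° is (sin 210°, cos 210°) = (-0.5000, -0.8660).
Slope in that direction = a·(-0.5000) + b·(-0.8660) = −0.80261.
Apparent dip = arctan|0.80261| = 38.8° (true dip is 57.3°, so apparent ≤ true as expected).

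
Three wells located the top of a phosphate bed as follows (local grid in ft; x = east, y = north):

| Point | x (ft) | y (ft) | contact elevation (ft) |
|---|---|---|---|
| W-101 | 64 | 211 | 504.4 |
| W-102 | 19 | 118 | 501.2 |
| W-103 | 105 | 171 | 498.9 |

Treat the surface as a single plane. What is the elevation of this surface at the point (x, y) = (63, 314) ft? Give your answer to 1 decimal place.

Two edge vectors: W-101→W-102 = (-45, -93, -3.2), W-101→W-103 = (41, -40, -5.5).
Normal n = (W-101→W-102) × (W-101→W-103) = (383.5, -378.7, 5613).
So ∂z/∂x = −n_x/n_z = −0.06832 and ∂z/∂y = −n_y/n_z = 0.06747.
Intercept c from W-101: 504.4 + 4.37 − 14.24 = 494.54.
At (63, 314): z = −4.3 + 21.2 + 494.54 = 511.4 ft.

511.4 ft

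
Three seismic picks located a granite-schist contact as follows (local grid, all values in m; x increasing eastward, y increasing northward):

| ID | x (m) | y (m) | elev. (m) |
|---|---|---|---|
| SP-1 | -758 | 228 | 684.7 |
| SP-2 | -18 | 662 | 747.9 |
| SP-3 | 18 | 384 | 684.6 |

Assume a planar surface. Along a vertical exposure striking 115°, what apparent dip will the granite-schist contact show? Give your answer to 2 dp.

Two edge vectors: SP-1→SP-2 = (740, 434, 63.2), SP-1→SP-3 = (776, 156, -0.1).
Normal n = (SP-1→SP-2) × (SP-1→SP-3) = (-9902.6, 49117.2, -221344).
So ∂z/∂x = −n_x/n_z = −0.04474 and ∂z/∂y = −n_y/n_z = 0.22190.
Unit vector along 115° is (sin 115°, cos 115°) = (0.9063, -0.4226).
Slope in that direction = a·(0.9063) + b·(-0.4226) = −0.13433.
Apparent dip = arctan|0.13433| = 7.65° (true dip is 12.8°, so apparent ≤ true as expected).

7.65°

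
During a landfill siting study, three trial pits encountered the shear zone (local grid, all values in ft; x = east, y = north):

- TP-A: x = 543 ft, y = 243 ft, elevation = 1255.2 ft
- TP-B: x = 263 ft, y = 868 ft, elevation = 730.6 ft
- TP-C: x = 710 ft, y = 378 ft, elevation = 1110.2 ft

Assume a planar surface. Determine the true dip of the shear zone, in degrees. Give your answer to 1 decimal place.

42.4°

Let the plane be z = a·x + b·y + c.
TP-B−TP-A: −280a + 625b = −524.6;  TP-C−TP-A: 167a + 135b = −145.
Solving gives a = −0.13929, b = −0.90176.
Gradient magnitude |∇z| = √(a² + b²) = √(0.01940 + 0.81318) = 0.91246.
True dip = arctan(0.91246) = 42.4°, dipping toward N (azimuth ≈ 009°).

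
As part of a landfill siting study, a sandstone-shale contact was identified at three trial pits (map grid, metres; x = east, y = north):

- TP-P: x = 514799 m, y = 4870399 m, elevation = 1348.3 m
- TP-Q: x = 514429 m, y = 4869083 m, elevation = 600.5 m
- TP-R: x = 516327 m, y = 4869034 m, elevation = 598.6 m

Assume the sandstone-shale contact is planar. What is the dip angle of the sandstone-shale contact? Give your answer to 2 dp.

29.45°

Two edge vectors: TP-P→TP-Q = (-370, -1316, -747.8), TP-P→TP-R = (1528, -1365, -749.7).
Normal n = (TP-P→TP-Q) × (TP-P→TP-R) = (-34141.8, -1420027.4, 2515898).
So ∂z/∂x = −n_x/n_z = 0.01357 and ∂z/∂y = −n_y/n_z = 0.56442.
Gradient magnitude |∇z| = √(a² + b²) = √(0.00018 + 0.31857) = 0.56458.
True dip = arctan(0.56458) = 29.45°, dipping toward S (azimuth ≈ 181°).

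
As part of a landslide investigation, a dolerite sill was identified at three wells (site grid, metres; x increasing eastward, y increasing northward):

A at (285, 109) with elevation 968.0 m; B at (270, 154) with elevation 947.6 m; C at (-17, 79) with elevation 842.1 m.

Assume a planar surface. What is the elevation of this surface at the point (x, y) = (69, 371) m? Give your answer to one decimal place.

791.7 m

Let the plane be z = a·x + b·y + c.
B−A: −15a + 45b = −20.4;  C−A: −302a − 30b = −125.9.
Solving gives a = 0.44712, b = −0.30429.
Then c = 968 − a·285 − b·109 = 873.74.
At (69, 371): z = 30.9 − 112.9 + 873.74 = 791.7 m.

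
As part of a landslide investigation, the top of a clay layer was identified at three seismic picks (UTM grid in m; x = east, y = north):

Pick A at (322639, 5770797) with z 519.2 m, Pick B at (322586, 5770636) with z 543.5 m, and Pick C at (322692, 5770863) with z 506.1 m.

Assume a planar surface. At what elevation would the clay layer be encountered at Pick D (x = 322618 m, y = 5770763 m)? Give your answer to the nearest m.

Two edge vectors: Pick A→Pick B = (-53, -161, 24.3), Pick A→Pick C = (53, 66, -13.1).
Normal n = (Pick A→Pick B) × (Pick A→Pick C) = (505.3, 593.6, 5035).
So ∂z/∂x = −n_x/n_z = −0.10035750 and ∂z/∂y = −n_y/n_z = −0.11789474.
Intercept c from Pick A: 519.2 + 32379.24 + 680346.59 = 713245.04.
At (322618, 5770763): z = −32377.1 − 680342.6 + 713245.04 = 525.3 m.

525 m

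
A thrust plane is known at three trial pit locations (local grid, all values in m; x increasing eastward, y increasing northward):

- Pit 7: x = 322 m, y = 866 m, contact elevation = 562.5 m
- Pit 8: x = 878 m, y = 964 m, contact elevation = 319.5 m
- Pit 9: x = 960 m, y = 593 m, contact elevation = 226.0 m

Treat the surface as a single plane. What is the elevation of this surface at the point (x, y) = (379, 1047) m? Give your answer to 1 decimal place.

Two edge vectors: Pit 7→Pit 8 = (556, 98, -243), Pit 7→Pit 9 = (638, -273, -336.5).
Normal n = (Pit 7→Pit 8) × (Pit 7→Pit 9) = (-99316, 32060, -214312).
So ∂z/∂x = −n_x/n_z = −0.463418 and ∂z/∂y = −n_y/n_z = 0.149595.
Intercept c from Pit 7: 562.5 + 149.22 − 129.55 = 582.17.
At (379, 1047): z = −175.6 + 156.6 + 582.17 = 563.2 m.

563.2 m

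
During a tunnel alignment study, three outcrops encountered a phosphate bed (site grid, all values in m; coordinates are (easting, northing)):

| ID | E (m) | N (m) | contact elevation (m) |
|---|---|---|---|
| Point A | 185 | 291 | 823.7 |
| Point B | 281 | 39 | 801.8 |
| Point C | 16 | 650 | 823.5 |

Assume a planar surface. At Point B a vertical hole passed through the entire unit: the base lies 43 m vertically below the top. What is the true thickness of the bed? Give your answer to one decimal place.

29.3 m

Two edge vectors: Point A→Point B = (96, -252, -21.9), Point A→Point C = (-169, 359, -0.2).
Normal n = (Point A→Point B) × (Point A→Point C) = (7912.5, 3720.3, -8124).
So ∂z/∂E = −n_x/n_z = 0.97397 and ∂z/∂N = −n_y/n_z = 0.45794.
|∇z| = √(a²+b²) = 1.07625, so dip δ = arctan(1.07625) = 47.10°.
True thickness = vertical thickness × cos δ = 43 × cos 47.10° = 29.3 m.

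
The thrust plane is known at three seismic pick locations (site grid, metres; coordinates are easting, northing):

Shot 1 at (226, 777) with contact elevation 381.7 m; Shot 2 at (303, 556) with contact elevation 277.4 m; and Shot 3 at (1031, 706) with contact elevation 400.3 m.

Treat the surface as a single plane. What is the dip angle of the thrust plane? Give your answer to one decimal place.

Let the plane be z = a·easting + b·northing + c.
Shot 2−Shot 1: 77a − 221b = −104.3;  Shot 3−Shot 1: 805a − 71b = 18.6.
Solving gives a = 0.06678, b = 0.49521.
Gradient magnitude |∇z| = √(a² + b²) = √(0.00446 + 0.24524) = 0.49970.
True dip = arctan(0.49970) = 26.6°, dipping toward S (azimuth ≈ 188°).

26.6°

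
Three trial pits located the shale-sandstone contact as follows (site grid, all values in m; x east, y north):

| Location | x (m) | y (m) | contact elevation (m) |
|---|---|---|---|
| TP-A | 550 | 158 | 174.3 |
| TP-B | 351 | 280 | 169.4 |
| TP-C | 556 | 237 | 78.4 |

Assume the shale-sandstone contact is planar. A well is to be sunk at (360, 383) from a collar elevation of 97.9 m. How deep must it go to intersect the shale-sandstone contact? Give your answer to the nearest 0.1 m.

Let the plane be z = a·x + b·y + c.
TP-B−TP-A: −199a + 122b = −4.9;  TP-C−TP-A: 6a + 79b = −95.9.
Solving gives a = −0.68758, b = −1.16170.
Then c = 174.3 − a·550 − b·158 = 736.02.
At (360, 383): z_contact = −247.53 − 444.93 + 736.02 = 43.56 m.
Depth below ground = 97.9 − 43.56 = 54.3 m.

54.3 m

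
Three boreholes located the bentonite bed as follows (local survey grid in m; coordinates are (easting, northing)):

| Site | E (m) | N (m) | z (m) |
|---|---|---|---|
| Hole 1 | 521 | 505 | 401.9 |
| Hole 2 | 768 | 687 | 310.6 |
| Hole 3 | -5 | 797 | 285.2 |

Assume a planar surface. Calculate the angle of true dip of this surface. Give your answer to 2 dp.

Let the plane be z = a·E + b·N + c.
Hole 2−Hole 1: 247a + 182b = −91.3;  Hole 3−Hole 1: −526a + 292b = −116.7.
Solving gives a = −0.03229, b = −0.45783.
Gradient magnitude |∇z| = √(a² + b²) = √(0.00104 + 0.20960) = 0.45896.
True dip = arctan(0.45896) = 24.65°, dipping toward N (azimuth ≈ 004°).

24.65°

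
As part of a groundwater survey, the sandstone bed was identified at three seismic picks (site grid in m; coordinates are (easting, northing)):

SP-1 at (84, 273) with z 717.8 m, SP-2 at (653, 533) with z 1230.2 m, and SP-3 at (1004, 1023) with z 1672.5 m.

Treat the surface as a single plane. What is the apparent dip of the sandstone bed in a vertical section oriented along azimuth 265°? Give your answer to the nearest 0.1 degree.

Two edge vectors: SP-1→SP-2 = (569, 260, 512.4), SP-1→SP-3 = (920, 750, 954.7).
Normal n = (SP-1→SP-2) × (SP-1→SP-3) = (-136078, -71816.3, 187550).
So ∂z/∂E = −n_x/n_z = 0.72556 and ∂z/∂N = −n_y/n_z = 0.38292.
Unit vector along 265° is (sin 265°, cos 265°) = (-0.9962, -0.0872).
Slope in that direction = a·(-0.9962) + b·(-0.0872) = −0.75617.
Apparent dip = arctan|0.75617| = 37.1° (true dip is 39.4°, so apparent ≤ true as expected).

37.1°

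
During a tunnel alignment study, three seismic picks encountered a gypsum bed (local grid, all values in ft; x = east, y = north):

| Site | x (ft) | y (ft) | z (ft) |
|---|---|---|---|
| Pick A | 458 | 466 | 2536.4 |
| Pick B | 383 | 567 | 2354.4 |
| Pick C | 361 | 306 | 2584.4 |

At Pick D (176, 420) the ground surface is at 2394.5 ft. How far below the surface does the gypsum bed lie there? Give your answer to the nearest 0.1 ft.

127.3 ft

Let the plane be z = a·x + b·y + c.
Pick B−Pick A: −75a + 101b = −182;  Pick C−Pick A: −97a − 160b = 48.
Solving gives a = 1.11355, b = −0.97509.
Then c = 2536.4 − a·458 − b·466 = 2480.79.
At (176, 420): z_contact = 195.98 − 409.54 + 2480.79 = 2267.23 ft.
Depth below ground = 2394.5 − 2267.23 = 127.3 ft.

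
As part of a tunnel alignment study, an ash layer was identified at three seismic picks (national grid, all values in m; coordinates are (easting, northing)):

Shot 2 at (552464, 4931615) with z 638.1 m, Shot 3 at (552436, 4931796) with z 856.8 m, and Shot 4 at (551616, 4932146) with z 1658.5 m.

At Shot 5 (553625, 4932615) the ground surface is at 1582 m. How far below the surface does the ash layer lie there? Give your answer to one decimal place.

Two edge vectors: Shot 2→Shot 3 = (-28, 181, 218.7), Shot 2→Shot 4 = (-848, 531, 1020.4).
Normal n = (Shot 2→Shot 3) × (Shot 2→Shot 4) = (68562.7, -156886.4, 138620).
So ∂z/∂E = −n_x/n_z = −0.494609003 and ∂z/∂N = −n_y/n_z = 1.131773193.
Intercept c from Shot 2: 638.1 + 273253.67 − 5581469.65 = −5307577.89.
At (553625, 4932615): z_contact = −273827.91 + 5582601.43 − 5307577.89 = 1195.63 m.
Depth below ground = 1582 − 1195.63 = 386.4 m.

386.4 m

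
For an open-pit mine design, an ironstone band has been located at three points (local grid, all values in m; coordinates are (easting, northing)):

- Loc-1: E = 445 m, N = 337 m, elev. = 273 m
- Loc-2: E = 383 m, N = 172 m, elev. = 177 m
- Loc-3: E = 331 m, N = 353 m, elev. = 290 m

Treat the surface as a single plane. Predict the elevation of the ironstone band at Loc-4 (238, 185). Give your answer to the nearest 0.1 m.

194.2 m

Let the plane be z = a·E + b·N + c.
Loc-2−Loc-1: −62a − 165b = −96;  Loc-3−Loc-1: −114a + 16b = 17.
Solving gives a = −0.06408, b = 0.60590.
Then c = 273 − a·445 − b·337 = 97.33.
At (238, 185): z = −15.3 + 112.1 + 97.33 = 194.2 m.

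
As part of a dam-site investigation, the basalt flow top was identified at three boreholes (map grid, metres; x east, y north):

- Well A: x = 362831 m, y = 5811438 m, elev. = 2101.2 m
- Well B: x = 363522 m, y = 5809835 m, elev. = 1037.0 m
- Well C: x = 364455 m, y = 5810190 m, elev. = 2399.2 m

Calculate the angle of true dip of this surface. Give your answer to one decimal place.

56.7°

Let the plane be z = a·x + b·y + c.
Well B−Well A: 691a − 1603b = −1064.2;  Well C−Well A: 1624a − 1248b = 298.
Solving gives a = 1.03729, b = 1.11102.
Gradient magnitude |∇z| = √(a² + b²) = √(1.07596 + 1.23436) = 1.51998.
True dip = arctan(1.51998) = 56.7°, dipping toward SW (azimuth ≈ 223°).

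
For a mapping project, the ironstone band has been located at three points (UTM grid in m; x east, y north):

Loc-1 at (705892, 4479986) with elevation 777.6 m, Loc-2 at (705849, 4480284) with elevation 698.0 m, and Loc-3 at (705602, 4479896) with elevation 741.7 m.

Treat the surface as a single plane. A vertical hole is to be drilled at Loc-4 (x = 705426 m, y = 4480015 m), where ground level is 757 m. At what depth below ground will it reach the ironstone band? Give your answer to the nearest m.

79 m

Two edge vectors: Loc-1→Loc-2 = (-43, 298, -79.6), Loc-1→Loc-3 = (-290, -90, -35.9).
Normal n = (Loc-1→Loc-2) × (Loc-1→Loc-3) = (-17862.2, 21540.3, 90290).
So ∂z/∂x = −n_x/n_z = 0.19783143 and ∂z/∂y = −n_y/n_z = −0.23856795.
Intercept c from Loc-1: 777.6 − 139647.63 + 1068781.07 = 929911.04.
At (705426, 4480015): z_contact = 139555.4 − 1068788.0 + 929911.04 = 678.5 m.
Depth below ground = 757 − 678.5 = 79 m.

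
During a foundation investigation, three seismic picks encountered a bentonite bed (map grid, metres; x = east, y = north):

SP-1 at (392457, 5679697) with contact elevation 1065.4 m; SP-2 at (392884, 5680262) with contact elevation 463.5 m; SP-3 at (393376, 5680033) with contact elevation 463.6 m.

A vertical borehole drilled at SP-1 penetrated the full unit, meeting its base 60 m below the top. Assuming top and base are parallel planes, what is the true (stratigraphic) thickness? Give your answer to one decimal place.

Let the plane be z = a·x + b·y + c.
SP-2−SP-1: 427a + 565b = −601.9;  SP-3−SP-1: 919a + 336b = −601.8.
Solving gives a = −0.36666, b = −0.78820.
|∇z| = √(a²+b²) = 0.86931, so dip δ = arctan(0.86931) = 41.00°.
True thickness = vertical thickness × cos δ = 60 × cos 41.00° = 45.3 m.

45.3 m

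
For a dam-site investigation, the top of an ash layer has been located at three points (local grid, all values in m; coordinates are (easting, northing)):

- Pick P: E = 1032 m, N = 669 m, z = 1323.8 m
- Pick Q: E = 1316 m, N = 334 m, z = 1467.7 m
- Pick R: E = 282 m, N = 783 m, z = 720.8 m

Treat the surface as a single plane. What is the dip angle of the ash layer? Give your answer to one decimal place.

Let the plane be z = a·E + b·N + c.
Pick Q−Pick P: 284a − 335b = 143.9;  Pick R−Pick P: −750a + 114b = −603.
Solving gives a = 0.84798, b = 0.28933.
Gradient magnitude |∇z| = √(a² + b²) = √(0.71907 + 0.08371) = 0.89598.
True dip = arctan(0.89598) = 41.9°, dipping toward WSW (azimuth ≈ 251°).

41.9°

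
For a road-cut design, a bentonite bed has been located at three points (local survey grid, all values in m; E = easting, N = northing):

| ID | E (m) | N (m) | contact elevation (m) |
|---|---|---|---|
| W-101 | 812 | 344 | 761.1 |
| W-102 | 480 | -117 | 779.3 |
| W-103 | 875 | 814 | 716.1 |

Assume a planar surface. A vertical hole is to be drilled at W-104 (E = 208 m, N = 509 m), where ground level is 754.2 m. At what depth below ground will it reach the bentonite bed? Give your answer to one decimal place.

Let the plane be z = a·E + b·N + c.
W-102−W-101: −332a − 461b = 18.2;  W-103−W-101: 63a + 470b = −45.
Solving gives a = 0.09599, b = −0.10861.
Then c = 761.1 − a·812 − b·344 = 720.52.
At (208, 509): z_contact = 19.97 − 55.28 + 720.52 = 685.20 m.
Depth below ground = 754.2 − 685.20 = 69.0 m.

69.0 m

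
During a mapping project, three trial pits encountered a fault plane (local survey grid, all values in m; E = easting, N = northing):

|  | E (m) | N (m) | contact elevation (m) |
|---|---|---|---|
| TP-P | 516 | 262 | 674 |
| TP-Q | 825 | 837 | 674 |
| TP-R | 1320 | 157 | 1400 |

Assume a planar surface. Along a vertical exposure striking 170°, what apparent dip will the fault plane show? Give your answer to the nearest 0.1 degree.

Let the plane be z = a·E + b·N + c.
TP-Q−TP-P: 309a + 575b = 0;  TP-R−TP-P: 804a − 105b = 726.
Solving gives a = 0.84377, b = −0.45343.
Unit vector along 170° is (sin 170°, cos 170°) = (0.1736, -0.9848).
Slope in that direction = a·(0.1736) + b·(-0.9848) = 0.59306.
Apparent dip = arctan|0.59306| = 30.7° (true dip is 43.8°, so apparent ≤ true as expected).

30.7°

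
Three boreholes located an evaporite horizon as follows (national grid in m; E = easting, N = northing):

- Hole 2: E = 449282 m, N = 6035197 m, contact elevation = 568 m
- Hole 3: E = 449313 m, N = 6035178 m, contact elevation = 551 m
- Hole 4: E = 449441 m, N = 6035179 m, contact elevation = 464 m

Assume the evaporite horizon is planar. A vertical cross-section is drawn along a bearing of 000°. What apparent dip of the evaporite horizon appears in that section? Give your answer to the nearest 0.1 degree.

11.9°

Let the plane be z = a·E + b·N + c.
Hole 3−Hole 2: 31a − 19b = −17;  Hole 4−Hole 2: 159a − 18b = −104.
Solving gives a = −0.67803, b = −0.21153.
Unit vector along 000° is (sin 0°, cos 0°) = (0.0000, 1.0000).
Slope in that direction = a·(0.0000) + b·(1.0000) = −0.21153.
Apparent dip = arctan|0.21153| = 11.9° (true dip is 35.4°, so apparent ≤ true as expected).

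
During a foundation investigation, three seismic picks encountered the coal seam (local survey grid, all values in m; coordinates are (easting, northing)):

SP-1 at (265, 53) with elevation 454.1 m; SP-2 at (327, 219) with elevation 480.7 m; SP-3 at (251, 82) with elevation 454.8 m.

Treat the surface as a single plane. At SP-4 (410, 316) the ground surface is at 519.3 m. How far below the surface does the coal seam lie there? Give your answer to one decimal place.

Let the plane be z = a·E + b·N + c.
SP-2−SP-1: 62a + 166b = 26.6;  SP-3−SP-1: −14a + 29b = 0.7.
Solving gives a = 0.15895, b = 0.10087.
Then c = 454.1 − a·265 − b·53 = 406.63.
At (410, 316): z_contact = 65.17 + 31.88 + 406.63 = 503.68 m.
Depth below ground = 519.3 − 503.68 = 15.6 m.

15.6 m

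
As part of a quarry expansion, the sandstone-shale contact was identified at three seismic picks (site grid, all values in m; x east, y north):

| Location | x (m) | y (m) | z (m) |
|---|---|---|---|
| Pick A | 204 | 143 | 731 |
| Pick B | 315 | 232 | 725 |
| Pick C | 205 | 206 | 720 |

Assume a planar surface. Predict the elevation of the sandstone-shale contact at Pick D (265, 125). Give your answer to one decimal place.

739.5 m

Two edge vectors: Pick A→Pick B = (111, 89, -6), Pick A→Pick C = (1, 63, -11).
Normal n = (Pick A→Pick B) × (Pick A→Pick C) = (-601, 1215, 6904).
So ∂z/∂x = −n_x/n_z = 0.08705 and ∂z/∂y = −n_y/n_z = −0.17598.
Intercept c from Pick A: 731 − 17.76 + 25.17 = 738.41.
At (265, 125): z = 23.1 − 22.0 + 738.41 = 739.5 m.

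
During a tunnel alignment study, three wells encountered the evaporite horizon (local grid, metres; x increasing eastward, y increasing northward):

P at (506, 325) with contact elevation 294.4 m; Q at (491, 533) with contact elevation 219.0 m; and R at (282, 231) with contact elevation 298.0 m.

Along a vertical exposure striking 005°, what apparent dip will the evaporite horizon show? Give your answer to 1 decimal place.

Let the plane be z = a·x + b·y + c.
Q−P: −15a + 208b = −75.4;  R−P: −224a − 94b = 3.6.
Solving gives a = 0.13205, b = −0.35298.
Unit vector along 005° is (sin 5°, cos 5°) = (0.0872, 0.9962).
Slope in that direction = a·(0.0872) + b·(0.9962) = −0.34012.
Apparent dip = arctan|0.34012| = 18.8° (true dip is 20.6°, so apparent ≤ true as expected).

18.8°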